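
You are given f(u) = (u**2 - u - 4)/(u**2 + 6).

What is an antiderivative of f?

An antiderivative is F(u) = (6*u - 3*log(u**2 + 6) - 10*sqrt(6)*atan(sqrt(6)*u/6))/6.

Recover f(u) by differentiating a candidate F(u); any mismatch rules it out.
Check: d/du[(6*u - 3*log(u**2 + 6) - 10*sqrt(6)*atan(sqrt(6)*u/6))/6] = (u**2 - u - 4)/(u**2 + 6) = f(u).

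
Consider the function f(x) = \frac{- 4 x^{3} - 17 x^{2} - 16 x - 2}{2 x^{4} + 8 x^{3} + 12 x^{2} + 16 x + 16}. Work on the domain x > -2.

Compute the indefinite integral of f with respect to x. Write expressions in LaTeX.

Differentiate the proposed F(x) back; it has to land on f(x) exactly.
Check: d/dx[- \log{\left(2 x^{2} + 4 \right)} + \frac{1}{2 x + 4}] = \frac{- 4 x^{3} - 17 x^{2} - 16 x - 2}{2 x^{4} + 8 x^{3} + 12 x^{2} + 16 x + 16} = f(x).

F(x) = - \log{\left(2 x^{2} + 4 \right)} + \frac{1}{2 x + 4} + C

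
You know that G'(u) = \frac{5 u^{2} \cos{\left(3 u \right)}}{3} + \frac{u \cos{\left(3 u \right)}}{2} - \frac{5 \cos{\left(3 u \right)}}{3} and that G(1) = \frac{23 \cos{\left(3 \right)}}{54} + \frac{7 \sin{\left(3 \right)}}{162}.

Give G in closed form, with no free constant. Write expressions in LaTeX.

G(u) = \frac{5 u^{2} \sin{\left(3 u \right)}}{9} + \frac{u \sin{\left(3 u \right)}}{6} + \frac{10 u \cos{\left(3 u \right)}}{27} - \frac{55 \sin{\left(3 u \right)}}{81} + \frac{\cos{\left(3 u \right)}}{18}

The integrand splits into summands that can be handled one at a time.
A general antiderivative is \frac{5 u^{2} \sin{\left(3 u \right)}}{9} + \frac{u \sin{\left(3 u \right)}}{6} + \frac{10 u \cos{\left(3 u \right)}}{27} - \frac{55 \sin{\left(3 u \right)}}{81} + \frac{\cos{\left(3 u \right)}}{18} + C.
The condition gives C = \frac{23 \cos{\left(3 \right)}}{54} + \frac{7 \sin{\left(3 \right)}}{162} - (\frac{23 \cos{\left(3 \right)}}{54} + \frac{7 \sin{\left(3 \right)}}{162}) = 0.
So G(u) = \frac{5 u^{2} \sin{\left(3 u \right)}}{9} + \frac{u \sin{\left(3 u \right)}}{6} + \frac{10 u \cos{\left(3 u \right)}}{27} - \frac{55 \sin{\left(3 u \right)}}{81} + \frac{\cos{\left(3 u \right)}}{18}.
Check: d/du[\frac{5 u^{2} \sin{\left(3 u \right)}}{9} + \frac{u \sin{\left(3 u \right)}}{6} + \frac{10 u \cos{\left(3 u \right)}}{27} - \frac{55 \sin{\left(3 u \right)}}{81} + \frac{\cos{\left(3 u \right)}}{18}] = \frac{5 u^{2} \cos{\left(3 u \right)}}{3} + \frac{u \cos{\left(3 u \right)}}{2} - \frac{5 \cos{\left(3 u \right)}}{3} = G'(u).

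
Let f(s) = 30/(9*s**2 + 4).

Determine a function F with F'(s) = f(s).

An antiderivative is F(s) = 5*atan(3*s/2).

Differentiate the proposed F(s) back; it has to land on f(s) exactly.
Check: d/ds[5*atan(3*s/2)] = 30/(9*s**2 + 4) = f(s).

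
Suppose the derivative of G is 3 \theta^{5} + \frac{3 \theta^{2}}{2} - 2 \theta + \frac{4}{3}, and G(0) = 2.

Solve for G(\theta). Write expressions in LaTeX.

The integrand splits into summands that can be handled one at a time.
A general antiderivative is \frac{\theta^{6}}{2} + \frac{\theta^{3}}{2} - \theta^{2} + \frac{4 \theta}{3} + C.
The condition gives C = 2 - (0) = 2.
So G(\theta) = \frac{3 \theta^{6} + 3 \theta^{3} - 6 \theta^{2} + 8 \theta + 12}{6}.
Check: d/d\theta[\frac{3 \theta^{6} + 3 \theta^{3} - 6 \theta^{2} + 8 \theta + 12}{6}] = 3 \theta^{5} + \frac{3 \theta^{2}}{2} - 2 \theta + \frac{4}{3} = G'(\theta).

G(\theta) = \frac{3 \theta^{6} + 3 \theta^{3} - 6 \theta^{2} + 8 \theta + 12}{6}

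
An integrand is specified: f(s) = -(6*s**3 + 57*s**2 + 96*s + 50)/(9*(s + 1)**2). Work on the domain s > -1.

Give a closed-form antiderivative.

Differentiate the proposed F(s) back; it has to land on f(s) exactly.
Check: d/ds[-s**2/3 - 5*s + 5/(9*s + 9)] = (-6*s**3 - 57*s**2 - 96*s - 50)/(9*s**2 + 18*s + 9), which equals f(s).

An antiderivative is F(s) = -s**2/3 - 5*s + 5/(9*s + 9).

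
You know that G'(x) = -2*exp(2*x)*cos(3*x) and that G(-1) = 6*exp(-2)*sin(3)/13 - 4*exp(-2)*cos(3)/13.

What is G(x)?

Recover the given G'(x) by differentiating a candidate G(x); any mismatch rules it out.
A general antiderivative is -6*exp(2*x)*sin(3*x)/13 - 4*exp(2*x)*cos(3*x)/13 + C.
The condition gives C = 6*exp(-2)*sin(3)/13 - 4*exp(-2)*cos(3)/13 - (6*exp(-2)*sin(3)/13 - 4*exp(-2)*cos(3)/13) = 0.
So G(x) = -6*exp(2*x)*sin(3*x)/13 - 4*exp(2*x)*cos(3*x)/13.
Check: d/dx[-6*exp(2*x)*sin(3*x)/13 - 4*exp(2*x)*cos(3*x)/13] = -2*exp(2*x)*cos(3*x) = G'(x).

G(x) = -6*exp(2*x)*sin(3*x)/13 - 4*exp(2*x)*cos(3*x)/13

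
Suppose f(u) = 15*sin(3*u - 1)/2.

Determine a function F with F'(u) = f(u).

Differentiate the proposed F(u) back; it has to land on f(u) exactly.
Check: d/du[-5*cos(3*u - 1)/2] = 15*sin(3*u - 1)/2 = f(u).

An antiderivative is F(u) = -5*cos(3*u - 1)/2.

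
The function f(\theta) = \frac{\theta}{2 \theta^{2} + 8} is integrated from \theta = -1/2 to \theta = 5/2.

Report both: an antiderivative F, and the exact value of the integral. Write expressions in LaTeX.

Antiderivative: F(\theta) = \frac{\log{\left(\theta^{2} + 4 \right)}}{4}; value = - \frac{\log{\left(\frac{17}{4} \right)}}{4} + \frac{\log{\left(\frac{41}{4} \right)}}{4}

The substitution u = \theta^{2} + 4 works: f is exactly (dF/du)*(du/d\theta) for that inner function.
F(\theta) = \frac{\log{\left(\theta^{2} + 4 \right)}}{4} is an antiderivative of f.
Check: d/d\theta[\frac{\log{\left(\theta^{2} + 4 \right)}}{4}] = \frac{\theta}{2 \theta^{2} + 8} = f(\theta).
F(5/2) = \frac{\log{\left(\frac{41}{4} \right)}}{4}; F(-1/2) = \frac{\log{\left(\frac{17}{4} \right)}}{4}.
Integral = F(5/2) - F(-1/2) = - \frac{\log{\left(\frac{17}{4} \right)}}{4} + \frac{\log{\left(\frac{41}{4} \right)}}{4}.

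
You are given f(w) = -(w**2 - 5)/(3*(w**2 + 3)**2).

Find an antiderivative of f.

Since d/dw undoes antidifferentiation here, F'(w) = f(w) is required of F(w).
Check: d/dw[(12*w + sqrt(3)*(w**2 + 3)*atan(sqrt(3)*w/3))/(27*(w**2 + 3))] = (5 - w**2)/(3*w**4 + 18*w**2 + 27), which equals f(w).

An antiderivative is F(w) = (12*w + sqrt(3)*(w**2 + 3)*atan(sqrt(3)*w/3))/(27*(w**2 + 3)).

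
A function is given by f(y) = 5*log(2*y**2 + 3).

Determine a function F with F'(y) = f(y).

An antiderivative is F(y) = 5*y*log(2*y**2 + 3) - 10*y + 5*sqrt(6)*atan(sqrt(6)*y/3).

For F(y) to be correct the identity F'(y) - f(y) = 0 must hold.
Check: d/dy[5*y*log(2*y**2 + 3) - 10*y + 5*sqrt(6)*atan(sqrt(6)*y/3)] = 5*log(2*y**2 + 3) = f(y).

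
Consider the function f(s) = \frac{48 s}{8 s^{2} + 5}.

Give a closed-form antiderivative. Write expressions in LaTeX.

An antiderivative is F(s) = 3 \log{\left(4 s^{2} + \frac{5}{2} \right)}.

The substitution u = 4 s^{2} + \frac{5}{2} works: f is exactly (dF/du)*(du/ds) for that inner function.
Check: d/ds[3 \log{\left(4 s^{2} + \frac{5}{2} \right)}] = \frac{48 s}{8 s^{2} + 5} = f(s).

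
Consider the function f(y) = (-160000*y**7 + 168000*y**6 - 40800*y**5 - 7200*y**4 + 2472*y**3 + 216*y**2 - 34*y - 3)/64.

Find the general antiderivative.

The substitution u = 5*y**2 - 3*y/2 - 1/4 works: f is exactly (dF/du)*(du/dy) for that inner function.
Check: d/dy[-625*y**8/2 + 375*y**7 - 425*y**6/4 - 45*y**5/2 + 309*y**4/32 + 9*y**3/8 - 17*y**2/64 - 3*y/64] = -2500*y**7 + 2625*y**6 - 1275*y**5/2 - 225*y**4/2 + 309*y**3/8 + 27*y**2/8 - 17*y/32 - 3/64, which equals f(y).

F(y) = -625*y**8/2 + 375*y**7 - 425*y**6/4 - 45*y**5/2 + 309*y**4/32 + 9*y**3/8 - 17*y**2/64 - 3*y/64 + C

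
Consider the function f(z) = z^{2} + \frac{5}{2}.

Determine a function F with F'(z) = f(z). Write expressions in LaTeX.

A first test for any F(z): its z-derivative must equal f(z) identically.
Check: d/dz[\frac{z \left(2 z^{2} + 15\right)}{6}] = z^{2} + \frac{5}{2} = f(z).

An antiderivative is F(z) = \frac{z \left(2 z^{2} + 15\right)}{6}.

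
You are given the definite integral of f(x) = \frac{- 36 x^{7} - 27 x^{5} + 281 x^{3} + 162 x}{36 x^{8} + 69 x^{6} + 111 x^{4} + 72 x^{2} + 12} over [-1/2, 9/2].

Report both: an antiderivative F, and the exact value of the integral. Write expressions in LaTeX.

Since d/dx undoes antidifferentiation here, F'(x) = f(x) is required of F(x).
F(x) = \frac{\log{\left(3 x^{2} + 2 \right)}}{2} + \frac{5 \log{\left(4 x^{2} + 1 \right)}}{3} - \frac{4 \log{\left(\frac{x^{4}}{2} + \frac{x^{2}}{2} + 1 \right)}}{3} is an antiderivative of f.
Check: d/dx[\frac{\log{\left(3 x^{2} + 2 \right)}}{2} + \frac{5 \log{\left(4 x^{2} + 1 \right)}}{3} - \frac{4 \log{\left(\frac{x^{4}}{2} + \frac{x^{2}}{2} + 1 \right)}}{3}] = \frac{- 36 x^{7} - 27 x^{5} + 281 x^{3} + 162 x}{36 x^{8} + 69 x^{6} + 111 x^{4} + 72 x^{2} + 12} = f(x).
F(9/2) = - \frac{4 \log{\left(\frac{6917}{32} \right)}}{3} + \frac{\log{\left(\frac{251}{4} \right)}}{2} + \frac{5 \log{\left(82 \right)}}{3}; F(-1/2) = - \frac{4 \log{\left(\frac{37}{32} \right)}}{3} + \frac{\log{\left(\frac{11}{4} \right)}}{2} + \frac{5 \log{\left(2 \right)}}{3}.
Integral = F(9/2) - F(-1/2) = - \frac{4 \log{\left(\frac{6917}{32} \right)}}{3} - \frac{5 \log{\left(2 \right)}}{3} - \frac{\log{\left(\frac{11}{4} \right)}}{2} + \frac{4 \log{\left(\frac{37}{32} \right)}}{3} + \frac{\log{\left(\frac{251}{4} \right)}}{2} + \frac{5 \log{\left(82 \right)}}{3}.

Antiderivative: F(x) = \frac{\log{\left(3 x^{2} + 2 \right)}}{2} + \frac{5 \log{\left(4 x^{2} + 1 \right)}}{3} - \frac{4 \log{\left(\frac{x^{4}}{2} + \frac{x^{2}}{2} + 1 \right)}}{3}; value = - \frac{4 \log{\left(\frac{6917}{32} \right)}}{3} - \frac{5 \log{\left(2 \right)}}{3} - \frac{\log{\left(\frac{11}{4} \right)}}{2} + \frac{4 \log{\left(\frac{37}{32} \right)}}{3} + \frac{\log{\left(\frac{251}{4} \right)}}{2} + \frac{5 \log{\left(82 \right)}}{3}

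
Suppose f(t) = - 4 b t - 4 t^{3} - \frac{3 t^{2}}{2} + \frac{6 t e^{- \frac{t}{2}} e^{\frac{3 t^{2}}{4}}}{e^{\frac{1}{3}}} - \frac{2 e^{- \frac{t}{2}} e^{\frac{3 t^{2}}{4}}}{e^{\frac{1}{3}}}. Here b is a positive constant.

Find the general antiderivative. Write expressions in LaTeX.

F(t) = - 2 b t^{2} - t^{4} - \frac{t^{3}}{2} + 4 e^{\frac{3 t^{2}}{4} - \frac{t}{2} - \frac{1}{3}} + C

The integrand splits into summands that can be handled one at a time.
Check: d/dt[- 2 b t^{2} - t^{4} - \frac{t^{3}}{2} + 4 e^{\frac{3 t^{2}}{4} - \frac{t}{2} - \frac{1}{3}}] = \frac{\left(- 8 b t e^{\frac{1}{3}} e^{\frac{t}{2}} e^{- \frac{3 t^{2}}{4}} - 8 t^{3} e^{\frac{1}{3}} e^{\frac{t}{2}} e^{- \frac{3 t^{2}}{4}} - 3 t^{2} e^{\frac{1}{3}} e^{\frac{t}{2}} e^{- \frac{3 t^{2}}{4}} + 12 t - 4\right) e^{- \frac{t}{2}} e^{\frac{3 t^{2}}{4}}}{2 e^{\frac{1}{3}}}, which equals f(t).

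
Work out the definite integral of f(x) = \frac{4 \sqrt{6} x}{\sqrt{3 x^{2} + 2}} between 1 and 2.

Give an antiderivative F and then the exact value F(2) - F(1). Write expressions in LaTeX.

Antiderivative: F(x) = \frac{4 \sqrt{6} \sqrt{3 x^{2} + 2}}{3}; value = - \frac{4 \sqrt{30}}{3} + \frac{8 \sqrt{21}}{3}

f matches the chain-rule pattern g'(h)*h' with inner function h(x) = 2 x^{2} + \frac{4}{3}; substituting u = h(x) collapses the integral.
F(x) = \frac{4 \sqrt{6} \sqrt{3 x^{2} + 2}}{3} is an antiderivative of f.
Check: d/dx[\frac{4 \sqrt{6} \sqrt{3 x^{2} + 2}}{3}] = \frac{4 \sqrt{6} x}{\sqrt{3 x^{2} + 2}} = f(x).
F(2) = \frac{8 \sqrt{21}}{3}; F(1) = \frac{4 \sqrt{30}}{3}.
Integral = F(2) - F(1) = - \frac{4 \sqrt{30}}{3} + \frac{8 \sqrt{21}}{3}.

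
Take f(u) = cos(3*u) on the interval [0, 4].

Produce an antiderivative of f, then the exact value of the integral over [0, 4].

Antiderivative: F(u) = sin(3*u)/3; value = sin(12)/3

An antiderivative F(u) passes only if d/du[F] lands on f(u) exactly.
F(u) = sin(3*u)/3 is an antiderivative of f.
Check: d/du[sin(3*u)/3] = cos(3*u) = f(u).
F(4) = sin(12)/3; F(0) = 0.
Integral = F(4) - F(0) = sin(12)/3.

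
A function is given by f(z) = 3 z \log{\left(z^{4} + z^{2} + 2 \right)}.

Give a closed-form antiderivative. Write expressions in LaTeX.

An antiderivative is F(z) = \frac{3 z^{2} \log{\left(z^{4} + z^{2} + 2 \right)}}{2} - 3 z^{2} + \frac{3 \log{\left(z^{4} + z^{2} + 2 \right)}}{4} + \frac{3 \sqrt{7} \operatorname{atan}{\left(\frac{2 \sqrt{7} z^{2}}{7} + \frac{\sqrt{7}}{7} \right)}}{2}.

Since d/dz undoes antidifferentiation here, F'(z) = f(z) is required of F(z).
Check: d/dz[\frac{3 z^{2} \log{\left(z^{4} + z^{2} + 2 \right)}}{2} - 3 z^{2} + \frac{3 \log{\left(z^{4} + z^{2} + 2 \right)}}{4} + \frac{3 \sqrt{7} \operatorname{atan}{\left(\frac{2 \sqrt{7} z^{2}}{7} + \frac{\sqrt{7}}{7} \right)}}{2}] = 3 z \log{\left(z^{4} + z^{2} + 2 \right)} = f(z).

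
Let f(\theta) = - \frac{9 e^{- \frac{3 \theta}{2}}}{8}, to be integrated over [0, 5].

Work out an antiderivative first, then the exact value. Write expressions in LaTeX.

Whatever form F(\theta) takes, F'(\theta) = f(\theta) is non-negotiable.
F(\theta) = \frac{3 e^{- \frac{3 \theta}{2}}}{4} is an antiderivative of f.
Check: d/d\theta[\frac{3 e^{- \frac{3 \theta}{2}}}{4}] = - \frac{9 e^{- \frac{3 \theta}{2}}}{8} = f(\theta).
F(5) = \frac{3}{4 e^{\frac{15}{2}}}; F(0) = \frac{3}{4}.
Integral = F(5) - F(0) = - \frac{3}{4} + \frac{3}{4 e^{\frac{15}{2}}}.

Antiderivative: F(\theta) = \frac{3 e^{- \frac{3 \theta}{2}}}{4}; value = - \frac{3}{4} + \frac{3}{4 e^{\frac{15}{2}}}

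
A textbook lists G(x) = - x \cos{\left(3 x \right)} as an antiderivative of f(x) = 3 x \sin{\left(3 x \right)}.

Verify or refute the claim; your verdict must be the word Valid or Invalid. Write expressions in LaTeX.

d/dx[G] = 3 x \sin{\left(3 x \right)} - \cos{\left(3 x \right)}
d/dx[G] - f(x) = - \cos{\left(3 x \right)} != 0.

Invalid: d/dx[G] - f = - \cos{\left(3 x \right)}, which is not 0.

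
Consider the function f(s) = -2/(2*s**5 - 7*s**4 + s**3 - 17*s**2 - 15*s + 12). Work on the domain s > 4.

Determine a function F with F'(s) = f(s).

An antiderivative is F(s) = -2*log(s - 4)/665 + 16*log(s - 1/2)/273 - log(s + 1)/30 - 11*log(s**2 + 3)/988 - 25*sqrt(3)*atan(sqrt(3)*s/3)/1482.

Factor the denominator ((s - 4)*(s + 1)*(2*s - 1)*(s**2 + 3)) and decompose: f = -(11*s + 25)/(494*(s**2 + 3)) + 32/(273*(2*s - 1)) - 1/(30*(s + 1)) - 2/(665*(s - 4)); each piece integrates to a log, atan, or power term.
Check: d/ds[-2*log(s - 4)/665 + 16*log(s - 1/2)/273 - log(s + 1)/30 - 11*log(s**2 + 3)/988 - 25*sqrt(3)*atan(sqrt(3)*s/3)/1482] = -2/(2*s**5 - 7*s**4 + s**3 - 17*s**2 - 15*s + 12) = f(s).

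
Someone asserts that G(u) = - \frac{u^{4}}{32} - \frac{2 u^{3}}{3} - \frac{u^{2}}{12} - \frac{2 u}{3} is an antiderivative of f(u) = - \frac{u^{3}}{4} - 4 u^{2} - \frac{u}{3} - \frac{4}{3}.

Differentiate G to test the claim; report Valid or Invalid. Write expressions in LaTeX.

Invalid: d/du[G] - f = \frac{u^{3}}{8} + 2 u^{2} + \frac{u}{6} + \frac{2}{3}, which is not 0.

d/du[G] = - \frac{u^{3}}{8} - 2 u^{2} - \frac{u}{6} - \frac{2}{3}
d/du[G] - f(u) = \frac{u^{3}}{8} + 2 u^{2} + \frac{u}{6} + \frac{2}{3} != 0.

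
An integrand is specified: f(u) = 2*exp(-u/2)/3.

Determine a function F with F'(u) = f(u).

Recover f(u) by differentiating a candidate F(u); any mismatch rules it out.
Check: d/du[-4*exp(-u/2)/3] = 2*exp(-u/2)/3 = f(u).

An antiderivative is F(u) = -4*exp(-u/2)/3.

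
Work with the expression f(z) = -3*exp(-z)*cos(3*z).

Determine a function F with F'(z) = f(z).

Any candidate F(z) must reproduce f(z) exactly when differentiated.
Check: d/dz[3*(-3*sin(3*z) + cos(3*z))*exp(-z)/10] = -3*exp(-z)*cos(3*z) = f(z).

An antiderivative is F(z) = 3*(-3*sin(3*z) + cos(3*z))*exp(-z)/10.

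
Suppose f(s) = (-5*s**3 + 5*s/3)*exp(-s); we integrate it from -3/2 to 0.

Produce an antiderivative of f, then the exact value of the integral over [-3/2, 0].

Antiderivative: F(s) = 5*(3*s**3 + 9*s**2 + 17*s + 17)*exp(-s)/3; value = 85/3 - 65*exp(3/2)/24

Recognize the product-rule pattern: f = u'v + uv' with u = 5*s**3 + 15*s**2 + 85*s/3 + 85/3, v = exp(-s), so integration by parts undoes it.
F(s) = 5*(3*s**3 + 9*s**2 + 17*s + 17)*exp(-s)/3 is an antiderivative of f.
Check: d/ds[5*(3*s**3 + 9*s**2 + 17*s + 17)*exp(-s)/3] = (-15*s**3 + 5*s)*exp(-s)/3, which equals f(s).
F(0) = 85/3; F(-3/2) = 65*exp(3/2)/24.
Integral = F(0) - F(-3/2) = 85/3 - 65*exp(3/2)/24.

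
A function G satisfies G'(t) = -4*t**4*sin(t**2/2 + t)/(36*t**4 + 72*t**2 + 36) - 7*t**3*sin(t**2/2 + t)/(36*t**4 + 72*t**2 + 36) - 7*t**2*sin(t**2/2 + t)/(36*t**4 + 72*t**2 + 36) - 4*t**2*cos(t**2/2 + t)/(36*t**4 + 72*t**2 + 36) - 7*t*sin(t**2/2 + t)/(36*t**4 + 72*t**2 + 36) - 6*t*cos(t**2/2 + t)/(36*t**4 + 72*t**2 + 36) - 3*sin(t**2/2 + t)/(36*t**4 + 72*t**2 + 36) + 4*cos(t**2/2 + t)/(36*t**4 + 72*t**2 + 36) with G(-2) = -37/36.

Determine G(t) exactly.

The integrand splits into summands that can be handled one at a time.
A general antiderivative is -(-2*t/3 - 1/2)*cos(t**2/2 + t)/(3*(2*t**2 + 2)) + C.
The condition gives C = -37/36 - (-1/36) = -1.
So G(t) = (-36*t**2 - (-4*t - 3)*cos(t**2/2 + t) - 36)/(36*(t**2 + 1)).
Check: d/dt[(-36*t**2 - (-4*t - 3)*cos(t**2/2 + t) - 36)/(36*(t**2 + 1))] = (-4*t**4*sin(t**2/2 + t) - 7*t**3*sin(t**2/2 + t) - 7*t**2*sin(t**2/2 + t) - 4*t**2*cos(t**2/2 + t) - 7*t*sin(t**2/2 + t) - 6*t*cos(t**2/2 + t) - 3*sin(t**2/2 + t) + 4*cos(t**2/2 + t))/(36*t**4 + 72*t**2 + 36), which equals G'(t).

G(t) = (-36*t**2 - (-4*t - 3)*cos(t**2/2 + t) - 36)/(36*(t**2 + 1))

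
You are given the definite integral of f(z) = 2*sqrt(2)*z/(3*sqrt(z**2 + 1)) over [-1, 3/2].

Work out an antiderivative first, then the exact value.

f matches the chain-rule pattern g'(h)*h' with inner function h(z) = 2*z**2 + 2; substituting u = h(z) collapses the integral.
F(z) = 2*sqrt(2)*sqrt(z**2 + 1)/3 is an antiderivative of f.
Check: d/dz[2*sqrt(2)*sqrt(z**2 + 1)/3] = 2*sqrt(2)*z/(3*sqrt(z**2 + 1)) = f(z).
F(3/2) = sqrt(26)/3; F(-1) = 4/3.
Integral = F(3/2) - F(-1) = -4/3 + sqrt(26)/3.

Antiderivative: F(z) = 2*sqrt(2)*sqrt(z**2 + 1)/3; value = -4/3 + sqrt(26)/3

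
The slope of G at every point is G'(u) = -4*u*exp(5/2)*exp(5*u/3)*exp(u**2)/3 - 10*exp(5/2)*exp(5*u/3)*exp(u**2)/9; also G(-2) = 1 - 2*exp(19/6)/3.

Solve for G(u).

The substitution w = u**2 + 5*u/3 + 5/2 works: G'(u) is exactly (dG/dw)*(dw/du) for that inner function.
A general antiderivative is -2*exp(u**2 + 5*u/3 + 5/2)/3 + C.
The condition gives C = 1 - 2*exp(19/6)/3 - (-2*exp(19/6)/3) = 1.
So G(u) = -2*exp(5/2)*exp(5*u/3)*exp(u**2)/3 + 1.
Check: d/du[-2*exp(5/2)*exp(5*u/3)*exp(u**2)/3 + 1] = -4*u*exp(5/2)*exp(5*u/3)*exp(u**2)/3 - 10*exp(5/2)*exp(5*u/3)*exp(u**2)/9 = G'(u).

G(u) = -2*exp(5/2)*exp(5*u/3)*exp(u**2)/3 + 1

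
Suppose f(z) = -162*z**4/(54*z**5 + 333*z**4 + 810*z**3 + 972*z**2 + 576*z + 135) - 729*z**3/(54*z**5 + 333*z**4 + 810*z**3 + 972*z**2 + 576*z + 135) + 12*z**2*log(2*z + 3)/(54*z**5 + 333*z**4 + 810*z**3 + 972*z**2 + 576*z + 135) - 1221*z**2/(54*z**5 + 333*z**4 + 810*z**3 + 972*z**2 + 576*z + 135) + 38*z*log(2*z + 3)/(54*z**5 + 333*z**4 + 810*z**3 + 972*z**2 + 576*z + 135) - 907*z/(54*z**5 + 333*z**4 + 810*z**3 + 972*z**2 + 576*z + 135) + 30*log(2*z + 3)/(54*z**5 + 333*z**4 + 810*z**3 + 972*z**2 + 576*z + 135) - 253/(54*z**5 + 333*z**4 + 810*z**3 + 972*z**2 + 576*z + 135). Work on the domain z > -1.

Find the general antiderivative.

The integrand splits into summands that can be handled one at a time.
Check: d/dz[(-27*z**2*log(3*z + 5) - 54*z*log(3*z + 5) - log(2*z + 3) - 27*log(3*z + 5))/(9*z**2 + 18*z + 9)] = (-162*z**4 - 729*z**3 + 12*z**2*log(2*z + 3) - 1221*z**2 + 38*z*log(2*z + 3) - 907*z + 30*log(2*z + 3) - 253)/(54*z**5 + 333*z**4 + 810*z**3 + 972*z**2 + 576*z + 135), which equals f(z).

F(z) = (-27*z**2*log(3*z + 5) - 54*z*log(3*z + 5) - log(2*z + 3) - 27*log(3*z + 5))/(9*z**2 + 18*z + 9) + C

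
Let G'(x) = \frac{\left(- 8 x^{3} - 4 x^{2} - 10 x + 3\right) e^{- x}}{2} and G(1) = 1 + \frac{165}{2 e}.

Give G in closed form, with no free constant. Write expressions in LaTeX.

G(x) = \frac{\left(8 x^{3} + 28 x^{2} + 66 x + 2 e^{x} + 63\right) e^{- x}}{2}

G'(x) has the shape u'v + uv' for u = 4 x^{3} + 14 x^{2} + 33 x + \frac{63}{2} and v = e^{- x} — it is the derivative of the product u*v.
A general antiderivative is \frac{\left(8 x^{3} + 28 x^{2} + 66 x + 63\right) e^{- x}}{2} + C.
The condition gives C = 1 + \frac{165}{2 e} - (\frac{165}{2 e}) = 1.
So G(x) = \frac{\left(8 x^{3} + 28 x^{2} + 66 x + 2 e^{x} + 63\right) e^{- x}}{2}.
Check: d/dx[\frac{\left(8 x^{3} + 28 x^{2} + 66 x + 2 e^{x} + 63\right) e^{- x}}{2}] = \frac{\left(- 8 x^{3} - 4 x^{2} - 10 x + 3\right) e^{- x}}{2} = G'(x).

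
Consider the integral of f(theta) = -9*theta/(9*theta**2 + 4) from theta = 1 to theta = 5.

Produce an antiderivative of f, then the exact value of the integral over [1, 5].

The substitution u = 3*theta**2 + 4/3 works: f is exactly (dF/du)*(du/dtheta) for that inner function.
F(theta) = -log(3*theta**2 + 4/3)/2 is an antiderivative of f.
Check: d/dtheta[-log(3*theta**2 + 4/3)/2] = -9*theta/(9*theta**2 + 4) = f(theta).
F(5) = -log(229/3)/2; F(1) = -log(13/3)/2.
Integral = F(5) - F(1) = -log(229/3)/2 + log(13/3)/2.

Antiderivative: F(theta) = -log(3*theta**2 + 4/3)/2; value = -log(229/3)/2 + log(13/3)/2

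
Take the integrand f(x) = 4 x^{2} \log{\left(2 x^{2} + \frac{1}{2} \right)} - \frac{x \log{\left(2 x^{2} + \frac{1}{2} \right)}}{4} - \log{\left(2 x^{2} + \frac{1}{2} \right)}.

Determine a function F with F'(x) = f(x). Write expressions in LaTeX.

The integrand splits into summands that can be handled one at a time.
Check: d/dx[\frac{4 x^{3} \log{\left(2 x^{2} + \frac{1}{2} \right)}}{3} - \frac{8 x^{3}}{9} - \frac{x^{2} \log{\left(2 x^{2} + \frac{1}{2} \right)}}{8} + \frac{x^{2}}{8} - x \log{\left(2 x^{2} + \frac{1}{2} \right)} + \frac{8 x}{3} - \frac{\log{\left(x^{2} + \frac{1}{4} \right)}}{32} - \frac{4 \operatorname{atan}{\left(2 x \right)}}{3}] = 4 x^{2} \log{\left(2 x^{2} + \frac{1}{2} \right)} - \frac{x \log{\left(2 x^{2} + \frac{1}{2} \right)}}{4} - \log{\left(2 x^{2} + \frac{1}{2} \right)} = f(x).

An antiderivative is F(x) = \frac{4 x^{3} \log{\left(2 x^{2} + \frac{1}{2} \right)}}{3} - \frac{8 x^{3}}{9} - \frac{x^{2} \log{\left(2 x^{2} + \frac{1}{2} \right)}}{8} + \frac{x^{2}}{8} - x \log{\left(2 x^{2} + \frac{1}{2} \right)} + \frac{8 x}{3} - \frac{\log{\left(x^{2} + \frac{1}{4} \right)}}{32} - \frac{4 \operatorname{atan}{\left(2 x \right)}}{3}.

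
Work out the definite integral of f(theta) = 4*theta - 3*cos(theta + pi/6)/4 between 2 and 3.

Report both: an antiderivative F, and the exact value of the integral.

Antiderivative: F(theta) = 2*theta**2 - 3*sin(theta + pi/6)/4; value = -3*sin(pi/6 + 3)/4 + 3*sin(pi/6 + 2)/4 + 10

The integrand splits into summands that can be handled one at a time.
F(theta) = 2*theta**2 - 3*sin(theta + pi/6)/4 is an antiderivative of f.
Check: d/dtheta[2*theta**2 - 3*sin(theta + pi/6)/4] = 4*theta - 3*cos(theta + pi/6)/4 = f(theta).
F(3) = 18 - 3*sin(pi/6 + 3)/4; F(2) = 8 - 3*sin(pi/6 + 2)/4.
Integral = F(3) - F(2) = -3*sin(pi/6 + 3)/4 + 3*sin(pi/6 + 2)/4 + 10.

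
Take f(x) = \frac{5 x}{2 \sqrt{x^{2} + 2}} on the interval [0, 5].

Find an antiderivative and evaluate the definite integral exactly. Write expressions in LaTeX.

Antiderivative: F(x) = \frac{5 \sqrt{x^{2} + 2}}{2}; value = - \frac{5 \sqrt{2}}{2} + \frac{15 \sqrt{3}}{2}

The substitution u = x^{2} + 2 works: f is exactly (dF/du)*(du/dx) for that inner function.
F(x) = \frac{5 \sqrt{x^{2} + 2}}{2} is an antiderivative of f.
Check: d/dx[\frac{5 \sqrt{x^{2} + 2}}{2}] = \frac{5 x}{2 \sqrt{x^{2} + 2}} = f(x).
F(5) = \frac{15 \sqrt{3}}{2}; F(0) = \frac{5 \sqrt{2}}{2}.
Integral = F(5) - F(0) = - \frac{5 \sqrt{2}}{2} + \frac{15 \sqrt{3}}{2}.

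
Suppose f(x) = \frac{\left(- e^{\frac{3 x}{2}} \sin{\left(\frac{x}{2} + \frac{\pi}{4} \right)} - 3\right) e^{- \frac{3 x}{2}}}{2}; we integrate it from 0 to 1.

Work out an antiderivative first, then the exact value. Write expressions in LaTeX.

A first test for any F(x): its x-derivative must equal f(x) identically.
F(x) = \left(e^{\frac{3 x}{2}} \cos{\left(\frac{x}{2} + \frac{\pi}{4} \right)} + 1\right) e^{- \frac{3 x}{2}} is an antiderivative of f.
Check: d/dx[\left(e^{\frac{3 x}{2}} \cos{\left(\frac{x}{2} + \frac{\pi}{4} \right)} + 1\right) e^{- \frac{3 x}{2}}] = \frac{\left(- e^{\frac{3 x}{2}} \sin{\left(\frac{x}{2} + \frac{\pi}{4} \right)} - 3\right) e^{- \frac{3 x}{2}}}{2} = f(x).
F(1) = e^{- \frac{3}{2}} + \cos{\left(\frac{1}{2} + \frac{\pi}{4} \right)}; F(0) = \frac{\sqrt{2}}{2} + 1.
Integral = F(1) - F(0) = -1 - \frac{\sqrt{2}}{2} + e^{- \frac{3}{2}} + \cos{\left(\frac{1}{2} + \frac{\pi}{4} \right)}.

Antiderivative: F(x) = \left(e^{\frac{3 x}{2}} \cos{\left(\frac{x}{2} + \frac{\pi}{4} \right)} + 1\right) e^{- \frac{3 x}{2}}; value = -1 - \frac{\sqrt{2}}{2} + e^{- \frac{3}{2}} + \cos{\left(\frac{1}{2} + \frac{\pi}{4} \right)}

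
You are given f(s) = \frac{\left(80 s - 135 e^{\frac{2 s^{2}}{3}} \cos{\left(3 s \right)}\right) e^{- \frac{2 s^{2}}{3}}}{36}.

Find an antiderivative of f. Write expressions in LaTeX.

An antiderivative is F(s) = - \frac{5 \sin{\left(3 s \right)}}{4} - \frac{5 e^{- \frac{2 s^{2}}{3}}}{3}.

Differentiate the proposed F(s) back; it has to land on f(s) exactly.
Check: d/ds[- \frac{5 \sin{\left(3 s \right)}}{4} - \frac{5 e^{- \frac{2 s^{2}}{3}}}{3}] = \frac{\left(80 s - 135 e^{\frac{2 s^{2}}{3}} \cos{\left(3 s \right)}\right) e^{- \frac{2 s^{2}}{3}}}{36} = f(s).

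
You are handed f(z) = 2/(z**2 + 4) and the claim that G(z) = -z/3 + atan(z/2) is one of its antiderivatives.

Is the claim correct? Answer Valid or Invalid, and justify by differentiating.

Invalid: d/dz[G] - f = -1/3, which is not 0.

d/dz[G] = (2 - z**2)/(3*z**2 + 12)
d/dz[G] - f(z) = -1/3 != 0.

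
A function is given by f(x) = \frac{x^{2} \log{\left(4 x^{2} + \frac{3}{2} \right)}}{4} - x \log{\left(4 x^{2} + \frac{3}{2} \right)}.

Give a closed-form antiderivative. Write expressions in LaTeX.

Integrate term by term and add the pieces.
Check: d/dx[\frac{48 x^{3} \log{\left(4 x^{2} + \frac{3}{2} \right)} - 32 x^{3} - 288 x^{2} \log{\left(4 x^{2} + \frac{3}{2} \right)} + 288 x^{2} + 36 x - 108 \log{\left(x^{2} + \frac{3}{8} \right)} - 9 \sqrt{6} \operatorname{atan}{\left(\frac{2 \sqrt{6} x}{3} \right)}}{576}] = \frac{x^{2} \log{\left(4 x^{2} + \frac{3}{2} \right)}}{4} - x \log{\left(4 x^{2} + \frac{3}{2} \right)} = f(x).

An antiderivative is F(x) = \frac{48 x^{3} \log{\left(4 x^{2} + \frac{3}{2} \right)} - 32 x^{3} - 288 x^{2} \log{\left(4 x^{2} + \frac{3}{2} \right)} + 288 x^{2} + 36 x - 108 \log{\left(x^{2} + \frac{3}{8} \right)} - 9 \sqrt{6} \operatorname{atan}{\left(\frac{2 \sqrt{6} x}{3} \right)}}{576}.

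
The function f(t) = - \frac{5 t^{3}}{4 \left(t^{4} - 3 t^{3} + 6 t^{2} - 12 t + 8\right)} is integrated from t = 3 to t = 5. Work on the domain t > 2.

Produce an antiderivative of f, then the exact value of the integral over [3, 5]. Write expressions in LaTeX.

Antiderivative: F(t) = - \frac{5 \log{\left(t - 2 \right)}}{4} + \frac{\log{\left(t - 1 \right)}}{4} - \frac{\log{\left(t^{2} + 4 \right)}}{8} - \frac{3 \operatorname{atan}{\left(\frac{t}{2} \right)}}{4}; value = - \frac{5 \log{\left(3 \right)}}{4} - \frac{3 \operatorname{atan}{\left(\frac{5}{2} \right)}}{4} - \frac{\log{\left(29 \right)}}{8} - \frac{\log{\left(2 \right)}}{4} + \frac{\log{\left(13 \right)}}{8} + \frac{\log{\left(4 \right)}}{4} + \frac{3 \operatorname{atan}{\left(\frac{3}{2} \right)}}{4}

The denominator factors as 4 \left(t - 2\right) \left(t - 1\right) \left(t^{2} + 4\right); partial fractions split f into directly integrable pieces: - \frac{t + 6}{4 \left(t^{2} + 4\right)} + \frac{1}{4 \left(t - 1\right)} - \frac{5}{4 \left(t - 2\right)}.
F(t) = - \frac{5 \log{\left(t - 2 \right)}}{4} + \frac{\log{\left(t - 1 \right)}}{4} - \frac{\log{\left(t^{2} + 4 \right)}}{8} - \frac{3 \operatorname{atan}{\left(\frac{t}{2} \right)}}{4} is an antiderivative of f.
Check: d/dt[- \frac{5 \log{\left(t - 2 \right)}}{4} + \frac{\log{\left(t - 1 \right)}}{4} - \frac{\log{\left(t^{2} + 4 \right)}}{8} - \frac{3 \operatorname{atan}{\left(\frac{t}{2} \right)}}{4}] = - \frac{5 t^{3}}{4 t^{4} - 12 t^{3} + 24 t^{2} - 48 t + 32}, which equals f(t).
F(5) = - \frac{5 \log{\left(3 \right)}}{4} - \frac{3 \operatorname{atan}{\left(\frac{5}{2} \right)}}{4} - \frac{\log{\left(29 \right)}}{8} + \frac{\log{\left(4 \right)}}{4}; F(3) = - \frac{3 \operatorname{atan}{\left(\frac{3}{2} \right)}}{4} - \frac{\log{\left(13 \right)}}{8} + \frac{\log{\left(2 \right)}}{4}.
Integral = F(5) - F(3) = - \frac{5 \log{\left(3 \right)}}{4} - \frac{3 \operatorname{atan}{\left(\frac{5}{2} \right)}}{4} - \frac{\log{\left(29 \right)}}{8} - \frac{\log{\left(2 \right)}}{4} + \frac{\log{\left(13 \right)}}{8} + \frac{\log{\left(4 \right)}}{4} + \frac{3 \operatorname{atan}{\left(\frac{3}{2} \right)}}{4}.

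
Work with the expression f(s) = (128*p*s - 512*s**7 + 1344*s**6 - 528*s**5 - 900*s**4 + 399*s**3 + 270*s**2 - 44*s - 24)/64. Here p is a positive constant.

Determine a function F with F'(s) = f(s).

A first test for any F(s): its s-derivative must equal f(s) identically.
Check: d/ds[p*s**2 - (s**2 - 3*s/4 - 1/2)**4] = 2*p*s - 8*s**7 + 21*s**6 - 33*s**5/4 - 225*s**4/16 + 399*s**3/64 + 135*s**2/32 - 11*s/16 - 3/8, which equals f(s).

An antiderivative is F(s) = p*s**2 - (s**2 - 3*s/4 - 1/2)**4.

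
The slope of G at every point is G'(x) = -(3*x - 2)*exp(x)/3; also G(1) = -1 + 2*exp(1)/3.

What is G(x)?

Recognize the product-rule pattern: G'(x) = u'v + uv' with u = 5/3 - x, v = exp(x), so integration by parts undoes it.
A general antiderivative is (5 - 3*x)*exp(x)/3 + C.
The condition gives C = -1 + 2*exp(1)/3 - (2*exp(1)/3) = -1.
So G(x) = ((5 - 3*x)*exp(x) - 3)/3.
Check: d/dx[((5 - 3*x)*exp(x) - 3)/3] = -x*exp(x) + 2*exp(x)/3, which equals G'(x).

G(x) = ((5 - 3*x)*exp(x) - 3)/3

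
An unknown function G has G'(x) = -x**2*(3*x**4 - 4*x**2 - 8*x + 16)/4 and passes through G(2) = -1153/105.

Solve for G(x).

G(x) = -3*x**7/28 + x**5/5 + x**4/2 - 4*x**3/3 - 1

Whatever form G(x) takes, its d/dx must return the stated G'(x).
A general antiderivative is -3*x**7/28 + x**5/5 + x**4/2 - 4*x**3/3 + C.
The condition gives C = -1153/105 - (-1048/105) = -1.
So G(x) = -3*x**7/28 + x**5/5 + x**4/2 - 4*x**3/3 - 1.
Check: d/dx[-3*x**7/28 + x**5/5 + x**4/2 - 4*x**3/3 - 1] = -3*x**6/4 + x**4 + 2*x**3 - 4*x**2, which equals G'(x).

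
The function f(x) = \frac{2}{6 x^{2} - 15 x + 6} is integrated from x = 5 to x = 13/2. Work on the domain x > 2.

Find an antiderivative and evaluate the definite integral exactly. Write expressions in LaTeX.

Antiderivative: F(x) = \frac{2 \left(\log{\left(x - 2 \right)} - \log{\left(x - \frac{1}{2} \right)}\right)}{9}; value = - \frac{2 \log{\left(6 \right)}}{9} - \frac{2 \log{\left(3 \right)}}{9} + \frac{4 \log{\left(\frac{9}{2} \right)}}{9}

The denominator factors as 3 \left(x - 2\right) \left(2 x - 1\right); partial fractions split f into directly integrable pieces: - \frac{4}{9 \left(2 x - 1\right)} + \frac{2}{9 \left(x - 2\right)}.
F(x) = \frac{2 \left(\log{\left(x - 2 \right)} - \log{\left(x - \frac{1}{2} \right)}\right)}{9} is an antiderivative of f.
Check: d/dx[\frac{2 \left(\log{\left(x - 2 \right)} - \log{\left(x - \frac{1}{2} \right)}\right)}{9}] = \frac{2}{6 x^{2} - 15 x + 6} = f(x).
F(13/2) = - \frac{2 \log{\left(6 \right)}}{9} + \frac{2 \log{\left(\frac{9}{2} \right)}}{9}; F(5) = - \frac{2 \log{\left(\frac{9}{2} \right)}}{9} + \frac{2 \log{\left(3 \right)}}{9}.
Integral = F(13/2) - F(5) = - \frac{2 \log{\left(6 \right)}}{9} - \frac{2 \log{\left(3 \right)}}{9} + \frac{4 \log{\left(\frac{9}{2} \right)}}{9}.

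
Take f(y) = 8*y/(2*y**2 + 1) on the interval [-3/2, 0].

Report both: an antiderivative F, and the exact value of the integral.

Antiderivative: F(y) = 2*log(2*y**2 + 1); value = -2*log(11/2)

The substitution u = 2*y**2 + 1 works: f is exactly (dF/du)*(du/dy) for that inner function.
F(y) = 2*log(2*y**2 + 1) is an antiderivative of f.
Check: d/dy[2*log(2*y**2 + 1)] = 8*y/(2*y**2 + 1) = f(y).
F(0) = 0; F(-3/2) = 2*log(11/2).
Integral = F(0) - F(-3/2) = -2*log(11/2).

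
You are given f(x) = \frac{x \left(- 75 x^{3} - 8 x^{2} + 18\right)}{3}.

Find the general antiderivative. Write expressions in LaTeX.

F(x) = - 5 x^{5} - \frac{2 x^{4}}{3} + 3 x^{2} + C

Differentiate the proposed F(x) back; it has to land on f(x) exactly.
Check: d/dx[- 5 x^{5} - \frac{2 x^{4}}{3} + 3 x^{2}] = - 25 x^{4} - \frac{8 x^{3}}{3} + 6 x, which equals f(x).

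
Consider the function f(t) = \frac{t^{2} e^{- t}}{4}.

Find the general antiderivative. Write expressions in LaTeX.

F(t) = \frac{\left(- t^{2} - 2 t - 2\right) e^{- t}}{4} + C

f has the shape u'v + uv' for u = - \frac{t^{2}}{4} - \frac{t}{2} - \frac{1}{2} and v = e^{- t} — it is the derivative of the product u*v.
Check: d/dt[\frac{\left(- t^{2} - 2 t - 2\right) e^{- t}}{4}] = \frac{t^{2} e^{- t}}{4} = f(t).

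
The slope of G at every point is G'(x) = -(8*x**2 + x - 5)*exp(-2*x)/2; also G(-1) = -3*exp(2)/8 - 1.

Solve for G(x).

G(x) = (16*x**2 + 18*x - 1)*exp(-2*x)/8 - 1

G'(x) has the shape u'v + uv' for u = 2*x**2 + 9*x/4 - 1/8 and v = exp(-2*x) — it is the derivative of the product u*v.
A general antiderivative is (16*x**2 + 18*x - 1)*exp(-2*x)/8 + C.
The condition gives C = -3*exp(2)/8 - 1 - (-3*exp(2)/8) = -1.
So G(x) = (16*x**2 + 18*x - 1)*exp(-2*x)/8 - 1.
Check: d/dx[(16*x**2 + 18*x - 1)*exp(-2*x)/8 - 1] = (-8*x**2 - x + 5)*exp(-2*x)/2, which equals G'(x).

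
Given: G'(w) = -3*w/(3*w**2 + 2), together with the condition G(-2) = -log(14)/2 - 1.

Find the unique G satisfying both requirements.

The substitution u = 3*w**2 + 2 works: G'(w) is exactly (dG/du)*(du/dw) for that inner function.
A general antiderivative is -log(3*w**2 + 2)/2 + C.
The condition gives C = -log(14)/2 - 1 - (-log(14)/2) = -1.
So G(w) = -log(3*w**2 + 2)/2 - 1.
Check: d/dw[-log(3*w**2 + 2)/2 - 1] = -3*w/(3*w**2 + 2) = G'(w).

G(w) = -log(3*w**2 + 2)/2 - 1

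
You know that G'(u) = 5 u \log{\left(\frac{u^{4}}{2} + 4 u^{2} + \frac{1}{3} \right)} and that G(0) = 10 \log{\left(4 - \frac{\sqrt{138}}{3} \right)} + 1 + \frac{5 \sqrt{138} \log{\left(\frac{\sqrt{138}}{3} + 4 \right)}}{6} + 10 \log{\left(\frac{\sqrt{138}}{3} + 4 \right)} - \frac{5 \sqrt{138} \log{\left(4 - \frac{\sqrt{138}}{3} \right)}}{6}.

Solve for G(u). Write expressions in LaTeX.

Whatever form G(u) takes, its d/du must return the stated G'(u).
A general antiderivative is \frac{5 u^{2} \log{\left(\frac{u^{4}}{2} + 4 u^{2} + \frac{1}{3} \right)}}{2} - 5 u^{2} - \left(-10 + \frac{5 \sqrt{138}}{6}\right) \log{\left(u^{2} - \frac{\sqrt{138}}{3} + 4 \right)} - \left(-10 - \frac{5 \sqrt{138}}{6}\right) \log{\left(u^{2} + \frac{\sqrt{138}}{3} + 4 \right)} + C.
The condition gives C = 10 \log{\left(4 - \frac{\sqrt{138}}{3} \right)} + 1 + \frac{5 \sqrt{138} \log{\left(\frac{\sqrt{138}}{3} + 4 \right)}}{6} + 10 \log{\left(\frac{\sqrt{138}}{3} + 4 \right)} - \frac{5 \sqrt{138} \log{\left(4 - \frac{\sqrt{138}}{3} \right)}}{6} - (10 \log{\left(4 - \frac{\sqrt{138}}{3} \right)} + \frac{5 \sqrt{138} \log{\left(\frac{\sqrt{138}}{3} + 4 \right)}}{6} + 10 \log{\left(\frac{\sqrt{138}}{3} + 4 \right)} - \frac{5 \sqrt{138} \log{\left(4 - \frac{\sqrt{138}}{3} \right)}}{6}) = 1.
So G(u) = \frac{5 u^{2} \log{\left(\frac{u^{4}}{2} + 4 u^{2} + \frac{1}{3} \right)}}{2} - 5 u^{2} - \left(-10 + \frac{5 \sqrt{138}}{6}\right) \log{\left(u^{2} - \frac{\sqrt{138}}{3} + 4 \right)} - \left(-10 - \frac{5 \sqrt{138}}{6}\right) \log{\left(u^{2} + \frac{\sqrt{138}}{3} + 4 \right)} + 1.
Check: d/du[\frac{5 u^{2} \log{\left(\frac{u^{4}}{2} + 4 u^{2} + \frac{1}{3} \right)}}{2} - 5 u^{2} - \left(-10 + \frac{5 \sqrt{138}}{6}\right) \log{\left(u^{2} - \frac{\sqrt{138}}{3} + 4 \right)} - \left(-10 - \frac{5 \sqrt{138}}{6}\right) \log{\left(u^{2} + \frac{\sqrt{138}}{3} + 4 \right)} + 1] = 5 u \log{\left(\frac{u^{4}}{2} + 4 u^{2} + \frac{1}{3} \right)} = G'(u).

G(u) = \frac{5 u^{2} \log{\left(\frac{u^{4}}{2} + 4 u^{2} + \frac{1}{3} \right)}}{2} - 5 u^{2} - \left(-10 + \frac{5 \sqrt{138}}{6}\right) \log{\left(u^{2} - \frac{\sqrt{138}}{3} + 4 \right)} - \left(-10 - \frac{5 \sqrt{138}}{6}\right) \log{\left(u^{2} + \frac{\sqrt{138}}{3} + 4 \right)} + 1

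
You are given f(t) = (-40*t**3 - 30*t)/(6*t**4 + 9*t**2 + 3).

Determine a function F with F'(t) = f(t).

An antiderivative is F(t) = -5*log(2*t**4 + 3*t**2 + 1)/3.

The substitution u = 2*t**4 + 3*t**2 + 1 works: f is exactly (dF/du)*(du/dt) for that inner function.
Check: d/dt[-5*log(2*t**4 + 3*t**2 + 1)/3] = (-40*t**3 - 30*t)/(6*t**4 + 9*t**2 + 3) = f(t).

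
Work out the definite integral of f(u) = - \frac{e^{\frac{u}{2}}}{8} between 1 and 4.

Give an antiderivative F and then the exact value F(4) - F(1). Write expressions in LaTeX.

A first test for any F(u): its u-derivative must equal f(u) identically.
F(u) = - \frac{e^{\frac{u}{2}}}{4} is an antiderivative of f.
Check: d/du[- \frac{e^{\frac{u}{2}}}{4}] = - \frac{e^{\frac{u}{2}}}{8} = f(u).
F(4) = - \frac{e^{2}}{4}; F(1) = - \frac{e^{\frac{1}{2}}}{4}.
Integral = F(4) - F(1) = - \frac{e^{2}}{4} + \frac{e^{\frac{1}{2}}}{4}.

Antiderivative: F(u) = - \frac{e^{\frac{u}{2}}}{4}; value = - \frac{e^{2}}{4} + \frac{e^{\frac{1}{2}}}{4}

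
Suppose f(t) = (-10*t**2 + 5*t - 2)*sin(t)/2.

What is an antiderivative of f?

Recover f(t) by differentiating a candidate F(t); any mismatch rules it out.
Check: d/dt[(10*t**2*cos(t) - 20*t*sin(t) - 5*t*cos(t) + 5*sin(t) - 18*cos(t))/2] = -5*t**2*sin(t) + 5*t*sin(t)/2 - sin(t), which equals f(t).

An antiderivative is F(t) = (10*t**2*cos(t) - 20*t*sin(t) - 5*t*cos(t) + 5*sin(t) - 18*cos(t))/2.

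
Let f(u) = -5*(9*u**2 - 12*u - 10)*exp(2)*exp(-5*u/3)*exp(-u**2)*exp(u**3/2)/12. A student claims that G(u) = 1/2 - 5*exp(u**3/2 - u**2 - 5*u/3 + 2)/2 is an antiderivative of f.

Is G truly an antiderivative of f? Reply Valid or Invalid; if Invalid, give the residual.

d/du[G] = -15*u**2*exp(2)*exp(-5*u/3)*exp(-u**2)*exp(u**3/2)/4 + 5*u*exp(2)*exp(-5*u/3)*exp(-u**2)*exp(u**3/2) + 25*exp(2)*exp(-5*u/3)*exp(-u**2)*exp(u**3/2)/6
This equals f(u) exactly, so the claim holds.

Valid - the claim checks out under differentiation.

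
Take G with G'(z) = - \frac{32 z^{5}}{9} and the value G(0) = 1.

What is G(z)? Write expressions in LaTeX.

Whatever form G(z) takes, its d/dz must return the stated G'(z).
A general antiderivative is - \frac{16 z^{6}}{27} + C.
The condition gives C = 1 - (0) = 1.
So G(z) = - \frac{16 z^{6} - 27}{27}.
Check: d/dz[- \frac{16 z^{6} - 27}{27}] = - \frac{32 z^{5}}{9} = G'(z).

G(z) = - \frac{16 z^{6} - 27}{27}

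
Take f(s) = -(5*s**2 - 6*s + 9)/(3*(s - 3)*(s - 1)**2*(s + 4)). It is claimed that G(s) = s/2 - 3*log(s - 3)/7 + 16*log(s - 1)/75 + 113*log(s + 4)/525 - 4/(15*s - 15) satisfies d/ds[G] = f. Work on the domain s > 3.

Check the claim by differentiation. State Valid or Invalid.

d/ds[G] = (3*s**4 - 3*s**3 - 49*s**2 + 87*s - 54)/(6*s**4 - 6*s**3 - 78*s**2 + 150*s - 72)
d/ds[G] - f(s) = 1/2 != 0.

Invalid: d/ds[G] - f = 1/2, which is not 0.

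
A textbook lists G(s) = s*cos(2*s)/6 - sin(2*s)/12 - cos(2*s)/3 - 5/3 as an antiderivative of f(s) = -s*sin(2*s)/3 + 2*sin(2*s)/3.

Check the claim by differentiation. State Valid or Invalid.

Valid - the claim checks out under differentiation.

d/ds[G] = -s*sin(2*s)/3 + 2*sin(2*s)/3
This equals f(s) exactly, so the claim holds.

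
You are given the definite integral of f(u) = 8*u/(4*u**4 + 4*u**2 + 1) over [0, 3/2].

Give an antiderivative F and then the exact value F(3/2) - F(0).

Antiderivative: F(u) = -2/(2*u**2 + 1); value = 18/11

The substitution w = u**2 + 1/2 works: f is exactly (dF/dw)*(dw/du) for that inner function.
F(u) = -2/(2*u**2 + 1) is an antiderivative of f.
Check: d/du[-2/(2*u**2 + 1)] = 8*u/(4*u**4 + 4*u**2 + 1) = f(u).
F(3/2) = -4/11; F(0) = -2.
Integral = F(3/2) - F(0) = 18/11.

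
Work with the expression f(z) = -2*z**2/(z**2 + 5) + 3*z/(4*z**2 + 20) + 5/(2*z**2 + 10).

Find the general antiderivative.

The integrand splits into summands that can be handled one at a time.
Check: d/dz[-2*z + 3*log(z**2 + 5)/8 + 5*sqrt(5)*atan(sqrt(5)*z/5)/2] = (-8*z**2 + 3*z + 10)/(4*z**2 + 20), which equals f(z).

F(z) = -2*z + 3*log(z**2 + 5)/8 + 5*sqrt(5)*atan(sqrt(5)*z/5)/2 + C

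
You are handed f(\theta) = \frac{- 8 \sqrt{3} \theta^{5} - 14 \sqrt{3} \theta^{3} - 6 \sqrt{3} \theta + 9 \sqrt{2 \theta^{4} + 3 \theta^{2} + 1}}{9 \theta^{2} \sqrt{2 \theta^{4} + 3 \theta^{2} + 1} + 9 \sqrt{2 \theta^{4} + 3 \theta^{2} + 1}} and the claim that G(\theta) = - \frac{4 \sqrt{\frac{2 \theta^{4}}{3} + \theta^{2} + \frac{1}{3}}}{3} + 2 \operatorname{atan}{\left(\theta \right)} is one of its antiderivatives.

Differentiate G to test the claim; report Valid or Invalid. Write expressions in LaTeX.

Invalid: d/d\theta[G] - f = \frac{- 8 \sqrt{3} \theta^{3} \sqrt{2 \theta^{4} + 3 \theta^{2} + 1} + 18 \theta^{2} - 6 \sqrt{3} \theta \sqrt{2 \theta^{4} + 3 \theta^{2} + 1} + 9}{18 \theta^{4} + 27 \theta^{2} + 9}, which is not 0.

d/d\theta[G] = \frac{- 16 \sqrt{3} \theta^{5} - 28 \sqrt{3} \theta^{3} - 12 \sqrt{3} \theta + 18 \sqrt{2 \theta^{4} + 3 \theta^{2} + 1}}{9 \theta^{2} \sqrt{2 \theta^{4} + 3 \theta^{2} + 1} + 9 \sqrt{2 \theta^{4} + 3 \theta^{2} + 1}}
d/d\theta[G] - f(\theta) = \frac{- 8 \sqrt{3} \theta^{3} \sqrt{2 \theta^{4} + 3 \theta^{2} + 1} + 18 \theta^{2} - 6 \sqrt{3} \theta \sqrt{2 \theta^{4} + 3 \theta^{2} + 1} + 9}{18 \theta^{4} + 27 \theta^{2} + 9} != 0.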